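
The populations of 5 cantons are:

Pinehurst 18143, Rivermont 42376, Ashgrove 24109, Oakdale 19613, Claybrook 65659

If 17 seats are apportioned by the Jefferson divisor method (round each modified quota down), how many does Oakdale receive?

2

Standard divisor 169900/17 ≈ 9994.118; standard quotas: Pinehurst 1.815, Rivermont 4.240, Ashgrove 2.412, Oakdale 1.962, Claybrook 6.570.
Rounding down gives 1, 4, 2, 1, 6 = 14 seats, so the divisor must be adjusted.
With modified divisor 8800: modified quotas Pinehurst 2.062, Rivermont 4.815, Ashgrove 2.740, Oakdale 2.229, Claybrook 7.461.
Rounding down: Pinehurst 2, Rivermont 4, Ashgrove 2, Oakdale 2, Claybrook 7 (total 17).
Oakdale receives 2.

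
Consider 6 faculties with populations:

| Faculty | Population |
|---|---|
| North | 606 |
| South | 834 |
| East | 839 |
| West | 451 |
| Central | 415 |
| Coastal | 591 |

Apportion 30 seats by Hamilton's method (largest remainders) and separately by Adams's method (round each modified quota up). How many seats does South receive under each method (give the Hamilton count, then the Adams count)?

Hamilton: North 5, South 7, East 7, West 3, Central 3, Coastal 5.
Adams: North 5, South 6, East 7, West 4, Central 3, Coastal 5.
South gets 7 under Hamilton and 6 under Adams.

7 and 6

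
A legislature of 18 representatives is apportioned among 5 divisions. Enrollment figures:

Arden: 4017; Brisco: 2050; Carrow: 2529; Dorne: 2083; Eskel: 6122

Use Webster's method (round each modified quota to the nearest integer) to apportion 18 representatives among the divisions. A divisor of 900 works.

Arden 4, Brisco 2, Carrow 3, Dorne 2, Eskel 7

With modified divisor 900: modified quotas Arden 4.463, Brisco 2.278, Carrow 2.810, Dorne 2.314, Eskel 6.802.
Rounding to the nearest integer: Arden 4, Brisco 2, Carrow 3, Dorne 2, Eskel 7 (total 18).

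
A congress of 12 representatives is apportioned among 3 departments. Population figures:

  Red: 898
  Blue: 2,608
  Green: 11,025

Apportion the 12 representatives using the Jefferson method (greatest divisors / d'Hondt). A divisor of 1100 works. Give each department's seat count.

With modified divisor 1100: modified quotas Red 0.816, Blue 2.371, Green 10.023.
Rounding down: Red 0, Blue 2, Green 10 (total 12).

Red: 0; Blue: 2; Green: 10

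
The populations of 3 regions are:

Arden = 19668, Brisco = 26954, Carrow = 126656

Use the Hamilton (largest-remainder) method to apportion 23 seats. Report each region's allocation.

Total 173278; standard divisor 173278/23 ≈ 7533.826.
Standard quotas: Arden 2.6106, Brisco 3.5777, Carrow 16.8116.
Lower quotas: Arden 2, Brisco 3, Carrow 16 (sum 21, leaving 2 seats).
Remainders in descending order: Carrow 0.8116, Arden 0.6106, Brisco 0.5777.
Largest remainders: Carrow, Arden receive the extra seats.

Arden: 3, Brisco: 3, Carrow: 17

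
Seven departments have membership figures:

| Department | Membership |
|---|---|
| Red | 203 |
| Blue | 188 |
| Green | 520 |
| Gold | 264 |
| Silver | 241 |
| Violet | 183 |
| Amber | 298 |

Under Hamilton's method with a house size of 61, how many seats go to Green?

17

Standard divisor: 1897 ÷ 61 ≈ 31.098.
Standard quotas: Red 6.528, Blue 6.045, Green 16.721, Gold 8.489, Silver 7.750, Violet 5.885, Amber 9.582.
Lower quotas: Red 6, Blue 6, Green 16, Gold 8, Silver 7, Violet 5, Amber 9 (sum 57, leaving 4 seats).
Remainders in descending order: Violet 0.885, Silver 0.750, Green 0.721, Amber 0.582, Red 0.528, Gold 0.489, Blue 0.045.
The surplus seats go to Violet, Silver, Green, Amber.
Green receives 17.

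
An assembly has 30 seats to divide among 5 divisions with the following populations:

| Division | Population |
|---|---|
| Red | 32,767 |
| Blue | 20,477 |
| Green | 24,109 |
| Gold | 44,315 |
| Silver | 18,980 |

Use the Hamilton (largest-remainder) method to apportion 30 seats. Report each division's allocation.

Red=7, Blue=4, Green=5, Gold=10, Silver=4

Total 140648; standard divisor 140648/30 ≈ 4688.267.
Standard quotas: Red 6.9892, Blue 4.3677, Green 5.1424, Gold 9.4523, Silver 4.0484.
Lower quotas: Red 6, Blue 4, Green 5, Gold 9, Silver 4 (sum 28, leaving 2 seats).
Remainders in descending order: Red 0.9892, Gold 0.4523, Blue 0.3677, Green 0.1424, Silver 0.0484.
The surplus seats go to Red, Gold.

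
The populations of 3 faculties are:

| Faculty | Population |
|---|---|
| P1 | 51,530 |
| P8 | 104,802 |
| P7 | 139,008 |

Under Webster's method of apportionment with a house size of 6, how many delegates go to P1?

1

Standard divisor 295340/6 ≈ 49223.333; standard quotas: P1 1.047, P8 2.129, P7 2.824.
Rounding to the nearest integer gives P1 1, P8 2, P7 3 — total 6, matching the house size, so no adjustment is needed.
P1 receives 1.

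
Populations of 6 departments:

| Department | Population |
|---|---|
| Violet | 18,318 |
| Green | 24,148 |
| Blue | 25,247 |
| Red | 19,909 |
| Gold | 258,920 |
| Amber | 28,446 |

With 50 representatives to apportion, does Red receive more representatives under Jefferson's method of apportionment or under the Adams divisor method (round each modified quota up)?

Jefferson: Violet 2, Green 3, Blue 3, Red 2, Gold 36, Amber 4.
Adams: Violet 3, Green 3, Blue 4, Red 3, Gold 33, Amber 4.
Red gets 2 under Jefferson and 3 under Adams.

Adams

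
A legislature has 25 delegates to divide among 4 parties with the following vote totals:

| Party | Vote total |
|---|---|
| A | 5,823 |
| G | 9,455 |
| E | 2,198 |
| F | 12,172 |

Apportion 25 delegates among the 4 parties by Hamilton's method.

The standard divisor is 29648/25 ≈ 1185.92.
Standard quotas: A 4.9101, G 7.9727, E 1.8534, F 10.2638.
Lower quotas: A 4, G 7, E 1, F 10 (sum 22, leaving 3 seats).
Remainders in descending order: G 0.9727, A 0.9101, E 0.8534, F 0.2638.
The surplus seats go to G, A, E.

A=5; G=8; E=2; F=10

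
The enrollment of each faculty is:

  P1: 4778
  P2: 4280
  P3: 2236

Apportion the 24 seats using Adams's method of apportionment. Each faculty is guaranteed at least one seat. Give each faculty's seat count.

Standard divisor 11294/24 ≈ 470.583; standard quotas: P1 10.153, P2 9.095, P3 4.752.
Rounding up gives 11, 10, 5 = 26 seats, so the divisor must be adjusted.
With modified divisor 500: modified quotas P1 9.556, P2 8.560, P3 4.472.
Rounding up: P1 10, P2 9, P3 5 (total 24).

P1: 10; P2: 9; P3: 5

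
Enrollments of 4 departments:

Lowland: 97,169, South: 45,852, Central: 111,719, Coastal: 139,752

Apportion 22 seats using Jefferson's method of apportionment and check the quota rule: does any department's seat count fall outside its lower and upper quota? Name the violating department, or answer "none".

Standard quotas: Lowland 5.419, South 2.557, Central 6.230, Coastal 7.794.
Jefferson allocation: Lowland 6, South 2, Central 6, Coastal 8.
Every allocation lies between the lower and upper quota.

none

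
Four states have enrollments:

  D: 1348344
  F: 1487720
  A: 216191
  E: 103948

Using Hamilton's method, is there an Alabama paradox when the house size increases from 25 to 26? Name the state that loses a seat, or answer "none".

At 25 seats: D 10, F 12, A 2, E 1.
At 26 seats: D 11, F 12, A 2, E 1.
No state's allocation decreased.

none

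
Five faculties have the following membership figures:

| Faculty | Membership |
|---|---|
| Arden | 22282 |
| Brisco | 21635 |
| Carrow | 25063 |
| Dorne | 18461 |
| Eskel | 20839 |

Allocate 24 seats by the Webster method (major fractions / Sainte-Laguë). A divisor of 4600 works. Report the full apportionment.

Arden 5, Brisco 5, Carrow 5, Dorne 4, Eskel 5

With modified divisor 4600: modified quotas Arden 4.844, Brisco 4.703, Carrow 5.448, Dorne 4.013, Eskel 4.530.
Rounding to the nearest integer: Arden 5, Brisco 5, Carrow 5, Dorne 4, Eskel 5 (total 24).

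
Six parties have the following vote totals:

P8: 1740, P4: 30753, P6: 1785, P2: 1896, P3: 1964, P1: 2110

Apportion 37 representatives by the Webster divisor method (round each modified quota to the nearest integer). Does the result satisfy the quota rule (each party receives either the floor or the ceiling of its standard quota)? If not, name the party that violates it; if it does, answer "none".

P4

Standard quotas: P8 1.600, P4 28.271, P6 1.641, P2 1.743, P3 1.806, P1 1.940.
Webster allocation: P8 2, P4 27, P6 2, P2 2, P3 2, P1 2.
P4 has quota 28.271 (lower 28, upper 29) but receives 27 — outside the quota interval.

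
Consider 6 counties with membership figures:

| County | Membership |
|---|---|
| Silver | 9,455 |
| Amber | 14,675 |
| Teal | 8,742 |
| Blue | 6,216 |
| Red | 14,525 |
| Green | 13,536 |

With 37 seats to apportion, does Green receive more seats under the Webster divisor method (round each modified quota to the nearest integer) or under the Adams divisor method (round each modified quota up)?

Webster: Silver 5, Amber 8, Teal 5, Blue 3, Red 8, Green 8.
Adams: Silver 5, Amber 8, Teal 5, Blue 4, Red 8, Green 7.
Green gets 8 under Webster and 7 under Adams.

Webster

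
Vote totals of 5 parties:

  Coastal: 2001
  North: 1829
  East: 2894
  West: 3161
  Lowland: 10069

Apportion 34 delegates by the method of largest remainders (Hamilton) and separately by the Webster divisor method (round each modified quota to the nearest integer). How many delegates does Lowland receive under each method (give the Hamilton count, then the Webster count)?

Hamilton: Coastal 4, North 3, East 5, West 5, Lowland 17.
Webster: Coastal 3, North 3, East 5, West 5, Lowland 18.
Lowland gets 17 under Hamilton and 18 under Webster.

17 and 18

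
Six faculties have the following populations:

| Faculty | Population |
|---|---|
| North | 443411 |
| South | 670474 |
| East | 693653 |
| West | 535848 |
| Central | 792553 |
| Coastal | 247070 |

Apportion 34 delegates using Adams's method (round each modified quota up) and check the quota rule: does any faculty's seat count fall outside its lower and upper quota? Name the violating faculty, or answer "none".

Standard quotas: North 4.456, South 6.738, East 6.971, West 5.385, Central 7.965, Coastal 2.483.
Adams allocation: North 4, South 7, East 7, West 5, Central 8, Coastal 3.
Every allocation lies between the lower and upper quota.

none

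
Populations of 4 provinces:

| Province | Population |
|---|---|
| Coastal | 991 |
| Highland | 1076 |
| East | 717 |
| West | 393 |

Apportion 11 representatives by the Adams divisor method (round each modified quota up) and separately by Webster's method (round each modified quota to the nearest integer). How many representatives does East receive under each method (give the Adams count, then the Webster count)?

2 and 3

Adams: Coastal 3, Highland 4, East 2, West 2.
Webster: Coastal 3, Highland 4, East 3, West 1.
East gets 2 under Adams and 3 under Webster.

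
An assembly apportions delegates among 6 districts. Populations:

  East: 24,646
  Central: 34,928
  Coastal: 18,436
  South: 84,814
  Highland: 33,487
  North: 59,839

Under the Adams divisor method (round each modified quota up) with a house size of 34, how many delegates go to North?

8

Standard divisor 256150/34 ≈ 7533.824; standard quotas: East 3.271, Central 4.636, Coastal 2.447, South 11.258, Highland 4.445, North 7.943.
Rounding up gives 4, 5, 3, 12, 5, 8 = 37 seats, so the divisor must be adjusted.
With modified divisor 8430: modified quotas East 2.924, Central 4.143, Coastal 2.187, South 10.061, Highland 3.972, North 7.098.
Rounding up: East 3, Central 5, Coastal 3, South 11, Highland 4, North 8 (total 34).
North receives 8.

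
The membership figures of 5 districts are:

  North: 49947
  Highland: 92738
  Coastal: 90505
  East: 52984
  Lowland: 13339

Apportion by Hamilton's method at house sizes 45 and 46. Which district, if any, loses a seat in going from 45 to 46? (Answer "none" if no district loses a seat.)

none

At 45 seats: North 7, Highland 14, Coastal 14, East 8, Lowland 2.
At 46 seats: North 8, Highland 14, Coastal 14, East 8, Lowland 2.
No district's allocation decreased.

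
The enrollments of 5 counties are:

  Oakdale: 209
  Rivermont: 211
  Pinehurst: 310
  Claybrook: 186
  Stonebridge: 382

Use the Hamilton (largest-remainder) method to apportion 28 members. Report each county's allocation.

Oakdale: 4; Rivermont: 5; Pinehurst: 7; Claybrook: 4; Stonebridge: 8

Total 1298; standard divisor 1298/28 ≈ 46.357.
Standard quotas: Oakdale 4.508, Rivermont 4.552, Pinehurst 6.687, Claybrook 4.012, Stonebridge 8.240.
Lower quotas: Oakdale 4, Rivermont 4, Pinehurst 6, Claybrook 4, Stonebridge 8 (sum 26, leaving 2 seats).
Remainders in descending order: Pinehurst 0.687, Rivermont 0.552, Oakdale 0.508, Stonebridge 0.240, Claybrook 0.012.
The surplus seats go to Pinehurst, Rivermont.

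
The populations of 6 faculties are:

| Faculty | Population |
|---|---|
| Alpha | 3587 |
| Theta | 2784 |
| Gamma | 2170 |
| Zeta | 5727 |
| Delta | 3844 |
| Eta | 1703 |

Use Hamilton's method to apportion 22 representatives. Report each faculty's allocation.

Alpha: 4; Theta: 3; Gamma: 3; Zeta: 6; Delta: 4; Eta: 2

Standard divisor: 19815 ÷ 22 ≈ 900.682.
Standard quotas: Alpha 3.9825, Theta 3.0910, Gamma 2.4093, Zeta 6.3585, Delta 4.2679, Eta 1.8908.
Lower quotas: Alpha 3, Theta 3, Gamma 2, Zeta 6, Delta 4, Eta 1 (sum 19, leaving 3 seats).
Remainders in descending order: Alpha 0.9825, Eta 0.8908, Gamma 0.4093, Zeta 0.3585, Delta 0.2679, Theta 0.0910.
The surplus seats go to Alpha, Eta, Gamma.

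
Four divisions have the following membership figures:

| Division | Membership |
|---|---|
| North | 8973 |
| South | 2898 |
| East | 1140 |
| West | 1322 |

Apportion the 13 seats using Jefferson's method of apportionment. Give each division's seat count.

Standard divisor 14333/13 ≈ 1102.538; standard quotas: North 8.138, South 2.628, East 1.034, West 1.199.
Rounding down gives 8, 2, 1, 1 = 12 seats, so the divisor must be adjusted.
With modified divisor 980: modified quotas North 9.156, South 2.957, East 1.163, West 1.349.
Rounding down: North 9, South 2, East 1, West 1 (total 13).

North=9; South=2; East=1; West=1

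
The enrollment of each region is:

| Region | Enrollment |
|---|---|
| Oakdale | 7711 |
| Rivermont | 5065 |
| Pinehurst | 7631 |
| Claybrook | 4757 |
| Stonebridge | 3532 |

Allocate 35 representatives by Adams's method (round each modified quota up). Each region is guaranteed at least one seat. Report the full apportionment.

Standard divisor 28696/35 ≈ 819.886; standard quotas: Oakdale 9.405, Rivermont 6.178, Pinehurst 9.307, Claybrook 5.802, Stonebridge 4.308.
Rounding up gives 10, 7, 10, 6, 5 = 38 seats, so the divisor must be adjusted.
With modified divisor 870: modified quotas Oakdale 8.863, Rivermont 5.822, Pinehurst 8.771, Claybrook 5.468, Stonebridge 4.060.
Rounding up: Oakdale 9, Rivermont 6, Pinehurst 9, Claybrook 6, Stonebridge 5 (total 35).

Oakdale=9, Rivermont=6, Pinehurst=9, Claybrook=6, Stonebridge=5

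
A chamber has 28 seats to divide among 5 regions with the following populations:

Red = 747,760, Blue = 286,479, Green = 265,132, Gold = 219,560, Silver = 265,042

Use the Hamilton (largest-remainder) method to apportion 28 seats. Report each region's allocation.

Total 1783973; standard divisor 1783973/28 ≈ 63713.321.
Standard quotas: Red 11.7363, Blue 4.4964, Green 4.1613, Gold 3.4461, Silver 4.1599.
Lower quotas: Red 11, Blue 4, Green 4, Gold 3, Silver 4 (sum 26, leaving 2 seats).
Remainders in descending order: Red 0.7363, Blue 0.4964, Gold 0.4461, Green 0.1613, Silver 0.1599.
Largest remainders: Red, Blue receive the extra seats.

Red: 12, Blue: 5, Green: 4, Gold: 3, Silver: 4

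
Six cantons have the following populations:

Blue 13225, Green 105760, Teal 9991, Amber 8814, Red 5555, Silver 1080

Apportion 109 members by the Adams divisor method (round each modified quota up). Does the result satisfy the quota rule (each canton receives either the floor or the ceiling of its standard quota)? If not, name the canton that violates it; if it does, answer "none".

Green

Standard quotas: Blue 9.981, Green 79.819, Teal 7.540, Amber 6.652, Red 4.192, Silver 0.815.
Adams allocation: Blue 10, Green 78, Teal 8, Amber 7, Red 5, Silver 1.
Green has quota 79.819 (lower 79, upper 80) but receives 78 — outside the quota interval.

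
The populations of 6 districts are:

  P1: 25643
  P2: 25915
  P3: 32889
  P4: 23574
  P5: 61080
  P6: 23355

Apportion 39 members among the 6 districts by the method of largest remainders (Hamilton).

P1 5, P2 5, P3 7, P4 5, P5 12, P6 5

Total 192456; standard divisor 192456/39 ≈ 4934.769.
Standard quotas: P1 5.1964, P2 5.2515, P3 6.6647, P4 4.7771, P5 12.3775, P6 4.7327.
Lower quotas: P1 5, P2 5, P3 6, P4 4, P5 12, P6 4 (sum 36, leaving 3 seats).
Remainders in descending order: P4 0.7771, P6 0.7327, P3 0.6647, P5 0.3775, P2 0.2515, P1 0.1964.
The surplus seats go to P4, P6, P3.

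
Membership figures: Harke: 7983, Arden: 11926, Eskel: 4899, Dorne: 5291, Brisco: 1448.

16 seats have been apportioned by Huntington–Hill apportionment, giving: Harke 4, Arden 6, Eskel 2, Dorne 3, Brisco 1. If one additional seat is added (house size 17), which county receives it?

Priority for the next seat is population ÷ (√(s·(s+1))).
Priorities: Harke 1785.053, Arden 1840.222, Eskel 2000.008, Dorne 1527.380, Brisco 1023.891.
Highest priority: Eskel.

Eskel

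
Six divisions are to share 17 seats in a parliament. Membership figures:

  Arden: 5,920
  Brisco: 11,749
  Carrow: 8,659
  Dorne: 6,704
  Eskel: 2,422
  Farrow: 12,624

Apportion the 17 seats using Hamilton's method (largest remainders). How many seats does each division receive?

Arden=2; Brisco=4; Carrow=3; Dorne=2; Eskel=1; Farrow=5

Total 48078; standard divisor 48078/17 ≈ 2828.118.
Standard quotas: Arden 2.0933, Brisco 4.1544, Carrow 3.0618, Dorne 2.3705, Eskel 0.8564, Farrow 4.4637.
Lower quotas: Arden 2, Brisco 4, Carrow 3, Dorne 2, Eskel 0, Farrow 4 (sum 15, leaving 2 seats).
Remainders in descending order: Eskel 0.8564, Farrow 0.4637, Dorne 0.3705, Brisco 0.1544, Arden 0.0933, Carrow 0.0618.
Largest remainders: Eskel, Farrow receive the extra seats.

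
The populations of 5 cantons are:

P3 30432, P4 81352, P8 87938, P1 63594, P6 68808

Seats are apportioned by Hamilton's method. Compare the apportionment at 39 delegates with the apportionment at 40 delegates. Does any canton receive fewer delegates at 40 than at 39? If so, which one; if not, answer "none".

At 39 seats: P3 4, P4 10, P8 10, P1 7, P6 8.
At 40 seats: P3 4, P4 10, P8 10, P1 8, P6 8.
No canton's allocation decreased.

none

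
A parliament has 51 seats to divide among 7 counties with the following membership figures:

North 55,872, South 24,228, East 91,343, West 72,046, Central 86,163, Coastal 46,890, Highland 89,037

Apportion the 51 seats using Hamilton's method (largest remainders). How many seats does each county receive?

Standard divisor: 465579 ÷ 51 = 9129.
Standard quotas: North 6.1203, South 2.6540, East 10.0058, West 7.8920, Central 9.4384, Coastal 5.1364, Highland 9.7532.
Lower quotas: North 6, South 2, East 10, West 7, Central 9, Coastal 5, Highland 9 (sum 48, leaving 3 seats).
Remainders in descending order: West 0.8920, Highland 0.7532, South 0.6540, Central 0.4384, Coastal 0.1364, North 0.1203, East 0.0058.
The surplus seats go to West, Highland, South.

North 6; South 3; East 10; West 8; Central 9; Coastal 5; Highland 10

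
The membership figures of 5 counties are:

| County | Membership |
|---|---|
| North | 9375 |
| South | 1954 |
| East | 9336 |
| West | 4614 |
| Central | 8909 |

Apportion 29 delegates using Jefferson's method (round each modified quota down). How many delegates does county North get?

8

Standard divisor 34188/29 ≈ 1178.897; standard quotas: North 7.952, South 1.657, East 7.919, West 3.914, Central 7.557.
Rounding down gives 7, 1, 7, 3, 7 = 25 seats, so the divisor must be adjusted.
With modified divisor 1100: modified quotas North 8.523, South 1.776, East 8.487, West 4.195, Central 8.099.
Rounding down: North 8, South 1, East 8, West 4, Central 8 (total 29).
North receives 8.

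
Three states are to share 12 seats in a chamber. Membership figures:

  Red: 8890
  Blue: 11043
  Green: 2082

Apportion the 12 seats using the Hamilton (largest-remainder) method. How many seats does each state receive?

Total 22015; standard divisor 22015/12 ≈ 1834.583.
Standard quotas: Red 4.8458, Blue 6.0194, Green 1.1349.
Lower quotas: Red 4, Blue 6, Green 1 (sum 11, leaving 1 seat).
Remainders in descending order: Red 0.8458, Green 0.1349, Blue 0.0194.
The surplus seat goes to Red.

Red 5; Blue 6; Green 1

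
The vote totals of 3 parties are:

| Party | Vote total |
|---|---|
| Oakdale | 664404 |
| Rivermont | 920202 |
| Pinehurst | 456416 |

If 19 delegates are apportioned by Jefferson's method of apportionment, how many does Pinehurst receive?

4

Standard divisor 2041022/19 ≈ 107422.211; standard quotas: Oakdale 6.185, Rivermont 8.566, Pinehurst 4.249.
Rounding down gives 6, 8, 4 = 18 seats, so the divisor must be adjusted.
With modified divisor 98600: modified quotas Oakdale 6.738, Rivermont 9.333, Pinehurst 4.629.
Rounding down: Oakdale 6, Rivermont 9, Pinehurst 4 (total 19).
Pinehurst receives 4.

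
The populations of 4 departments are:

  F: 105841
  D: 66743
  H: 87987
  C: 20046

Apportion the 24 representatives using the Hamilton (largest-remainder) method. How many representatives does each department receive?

Standard divisor: 280617 ÷ 24 ≈ 11692.375.
Standard quotas: F 9.0521, D 5.7083, H 7.5252, C 1.7145.
Lower quotas: F 9, D 5, H 7, C 1 (sum 22, leaving 2 seats).
Remainders in descending order: C 0.7145, D 0.7083, H 0.5252, F 0.0521.
The surplus seats go to C, D.

F: 9, D: 6, H: 7, C: 2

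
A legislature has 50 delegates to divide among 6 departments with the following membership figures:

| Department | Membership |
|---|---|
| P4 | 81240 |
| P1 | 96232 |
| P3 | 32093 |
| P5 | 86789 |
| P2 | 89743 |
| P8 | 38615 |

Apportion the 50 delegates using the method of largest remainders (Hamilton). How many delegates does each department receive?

The standard divisor is 424712/50 ≈ 8494.24.
Standard quotas: P4 9.5641, P1 11.3291, P3 3.7782, P5 10.2174, P2 10.5652, P8 4.5460.
Lower quotas: P4 9, P1 11, P3 3, P5 10, P2 10, P8 4 (sum 47, leaving 3 seats).
Remainders in descending order: P3 0.7782, P2 0.5652, P4 0.5641, P8 0.5460, P1 0.3291, P5 0.2174.
The surplus seats go to P3, P2, P4.

P4: 10, P1: 11, P3: 4, P5: 10, P2: 11, P8: 4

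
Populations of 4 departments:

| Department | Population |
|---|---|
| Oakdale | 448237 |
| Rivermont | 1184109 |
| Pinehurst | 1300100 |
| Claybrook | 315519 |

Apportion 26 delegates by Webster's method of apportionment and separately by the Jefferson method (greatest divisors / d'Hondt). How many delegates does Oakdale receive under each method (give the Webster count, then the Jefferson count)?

4 and 3

Webster: Oakdale 4, Rivermont 9, Pinehurst 10, Claybrook 3.
Jefferson: Oakdale 3, Rivermont 10, Pinehurst 11, Claybrook 2.
Oakdale gets 4 under Webster and 3 under Jefferson.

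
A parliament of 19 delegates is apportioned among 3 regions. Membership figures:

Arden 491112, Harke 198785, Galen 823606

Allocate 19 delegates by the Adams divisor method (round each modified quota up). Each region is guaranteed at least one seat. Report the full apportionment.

Standard divisor 1513503/19 ≈ 79658.053; standard quotas: Arden 6.165, Harke 2.495, Galen 10.339.
Rounding up gives 7, 3, 11 = 21 seats, so the divisor must be adjusted.
With modified divisor 86900: modified quotas Arden 5.651, Harke 2.288, Galen 9.478.
Rounding up: Arden 6, Harke 3, Galen 10 (total 19).

Arden 6, Harke 3, Galen 10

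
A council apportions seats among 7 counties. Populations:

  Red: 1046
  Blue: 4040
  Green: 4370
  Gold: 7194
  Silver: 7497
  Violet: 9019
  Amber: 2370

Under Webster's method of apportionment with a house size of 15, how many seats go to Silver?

Standard divisor 35536/15 ≈ 2369.067; standard quotas: Red 0.442, Blue 1.705, Green 1.845, Gold 3.037, Silver 3.165, Violet 3.807, Amber 1.000.
Rounding to the nearest integer gives Red 0, Blue 2, Green 2, Gold 3, Silver 3, Violet 4, Amber 1 — total 15, matching the house size, so no adjustment is needed.
Silver receives 3.

3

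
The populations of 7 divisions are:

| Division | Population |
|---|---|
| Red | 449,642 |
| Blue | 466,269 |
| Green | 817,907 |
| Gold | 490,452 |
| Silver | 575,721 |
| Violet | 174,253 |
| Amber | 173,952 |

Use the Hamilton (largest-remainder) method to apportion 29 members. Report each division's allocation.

The standard divisor is 3148196/29 ≈ 108558.483.
Standard quotas: Red 4.1419, Blue 4.2951, Green 7.5343, Gold 4.5179, Silver 5.3033, Violet 1.6052, Amber 1.6024.
Lower quotas: Red 4, Blue 4, Green 7, Gold 4, Silver 5, Violet 1, Amber 1 (sum 26, leaving 3 seats).
Remainders in descending order: Violet 0.6052, Amber 0.6024, Green 0.5343, Gold 0.5179, Silver 0.3033, Blue 0.2951, Red 0.1419.
Largest remainders: Violet, Amber, Green receive the extra seats.

Red 4; Blue 4; Green 8; Gold 4; Silver 5; Violet 2; Amber 2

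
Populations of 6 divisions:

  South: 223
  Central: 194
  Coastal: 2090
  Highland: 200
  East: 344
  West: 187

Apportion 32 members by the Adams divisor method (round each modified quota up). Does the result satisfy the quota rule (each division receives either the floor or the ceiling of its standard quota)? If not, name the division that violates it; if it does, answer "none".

Standard quotas: South 2.204, Central 1.917, Coastal 20.655, Highland 1.977, East 3.400, West 1.848.
Adams allocation: South 3, Central 2, Coastal 19, Highland 2, East 4, West 2.
Coastal has quota 20.655 (lower 20, upper 21) but receives 19 — outside the quota interval.

Coastal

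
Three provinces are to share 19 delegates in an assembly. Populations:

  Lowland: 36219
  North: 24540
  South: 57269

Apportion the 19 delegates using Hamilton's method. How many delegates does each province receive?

The standard divisor is 118028/19 = 6212.
Standard quotas: Lowland 5.8305, North 3.9504, South 9.2191.
Lower quotas: Lowland 5, North 3, South 9 (sum 17, leaving 2 seats).
Remainders in descending order: North 0.9504, Lowland 0.8305, South 0.2191.
The surplus seats go to North, Lowland.

Lowland 6, North 4, South 9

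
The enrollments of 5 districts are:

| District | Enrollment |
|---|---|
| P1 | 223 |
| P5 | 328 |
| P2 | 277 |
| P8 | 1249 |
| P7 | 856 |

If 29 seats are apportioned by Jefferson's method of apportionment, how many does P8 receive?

13

Standard divisor 2933/29 ≈ 101.138; standard quotas: P1 2.205, P5 3.243, P2 2.739, P8 12.349, P7 8.464.
Rounding down gives 2, 3, 2, 12, 8 = 27 seats, so the divisor must be adjusted.
With modified divisor 94: modified quotas P1 2.372, P5 3.489, P2 2.947, P8 13.287, P7 9.106.
Rounding down: P1 2, P5 3, P2 2, P8 13, P7 9 (total 29).
P8 receives 13.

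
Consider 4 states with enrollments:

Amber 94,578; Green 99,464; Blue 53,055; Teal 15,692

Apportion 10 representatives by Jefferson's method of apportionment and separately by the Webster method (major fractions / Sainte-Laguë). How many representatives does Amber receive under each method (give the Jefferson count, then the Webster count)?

4 and 3

Jefferson: Amber 4, Green 4, Blue 2, Teal 0.
Webster: Amber 3, Green 4, Blue 2, Teal 1.
Amber gets 4 under Jefferson and 3 under Webster.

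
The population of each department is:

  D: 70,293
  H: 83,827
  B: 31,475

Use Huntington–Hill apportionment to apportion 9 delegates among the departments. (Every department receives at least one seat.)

D: 3, H: 4, B: 2

With divisor 21274: modified quotas D 3.304, H 3.940, B 1.480.
Geometric-mean thresholds: D √(3·4)=3.464, H √(3·4)=3.464, B √(1·2)=1.414.
Each quota rounded against its threshold gives D 3, H 4, B 2 (total 9).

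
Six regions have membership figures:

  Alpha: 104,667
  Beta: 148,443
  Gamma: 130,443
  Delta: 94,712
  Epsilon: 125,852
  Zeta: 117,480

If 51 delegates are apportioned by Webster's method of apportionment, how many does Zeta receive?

8

Standard divisor 721597/51 ≈ 14148.961; standard quotas: Alpha 7.398, Beta 10.491, Gamma 9.219, Delta 6.694, Epsilon 8.895, Zeta 8.303.
Rounding to the nearest integer gives 7, 10, 9, 7, 9, 8 = 50 seats, so the divisor must be adjusted.
With modified divisor 14000: modified quotas Alpha 7.476, Beta 10.603, Gamma 9.317, Delta 6.765, Epsilon 8.989, Zeta 8.391.
Rounding to the nearest integer: Alpha 7, Beta 11, Gamma 9, Delta 7, Epsilon 9, Zeta 8 (total 51).
Zeta receives 8.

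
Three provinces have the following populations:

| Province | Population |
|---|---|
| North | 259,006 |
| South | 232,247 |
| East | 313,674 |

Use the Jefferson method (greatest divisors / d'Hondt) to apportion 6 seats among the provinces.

North: 2, South: 2, East: 2

Standard divisor 804927/6 ≈ 134154.5; standard quotas: North 1.931, South 1.731, East 2.338.
Rounding down gives 1, 1, 2 = 4 seats, so the divisor must be adjusted.
With modified divisor 110300: modified quotas North 2.348, South 2.106, East 2.844.
Rounding down: North 2, South 2, East 2 (total 6).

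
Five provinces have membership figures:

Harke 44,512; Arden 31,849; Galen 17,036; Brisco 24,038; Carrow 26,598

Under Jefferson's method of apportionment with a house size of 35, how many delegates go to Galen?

4

Standard divisor 144033/35 ≈ 4115.229; standard quotas: Harke 10.816, Arden 7.739, Galen 4.140, Brisco 5.841, Carrow 6.463.
Rounding down gives 10, 7, 4, 5, 6 = 32 seats, so the divisor must be adjusted.
With modified divisor 3900: modified quotas Harke 11.413, Arden 8.166, Galen 4.368, Brisco 6.164, Carrow 6.820.
Rounding down: Harke 11, Arden 8, Galen 4, Brisco 6, Carrow 6 (total 35).
Galen receives 4.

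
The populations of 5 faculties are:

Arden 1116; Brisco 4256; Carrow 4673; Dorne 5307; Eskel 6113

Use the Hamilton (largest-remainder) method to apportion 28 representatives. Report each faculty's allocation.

Arden=1; Brisco=6; Carrow=6; Dorne=7; Eskel=8

The standard divisor is 21465/28 ≈ 766.607.
Standard quotas: Arden 1.4558, Brisco 5.5517, Carrow 6.0957, Dorne 6.9227, Eskel 7.9741.
Lower quotas: Arden 1, Brisco 5, Carrow 6, Dorne 6, Eskel 7 (sum 25, leaving 3 seats).
Remainders in descending order: Eskel 0.9741, Dorne 0.9227, Brisco 0.5517, Arden 0.4558, Carrow 0.0957.
The surplus seats go to Eskel, Dorne, Brisco.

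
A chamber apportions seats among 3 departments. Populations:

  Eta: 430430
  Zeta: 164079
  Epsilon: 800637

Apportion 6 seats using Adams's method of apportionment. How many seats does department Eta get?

2

Standard divisor 1395146/6 ≈ 232524.333; standard quotas: Eta 1.851, Zeta 0.706, Epsilon 3.443.
Rounding up gives 2, 1, 4 = 7 seats, so the divisor must be adjusted.
With modified divisor 333600: modified quotas Eta 1.290, Zeta 0.492, Epsilon 2.400.
Rounding up: Eta 2, Zeta 1, Epsilon 3 (total 6).
Eta receives 2.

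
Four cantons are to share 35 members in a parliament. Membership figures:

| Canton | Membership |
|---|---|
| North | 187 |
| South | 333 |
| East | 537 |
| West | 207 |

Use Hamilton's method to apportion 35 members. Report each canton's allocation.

Standard divisor: 1264 ÷ 35 ≈ 36.114.
Standard quotas: North 5.178, South 9.221, East 14.869, West 5.732.
Lower quotas: North 5, South 9, East 14, West 5 (sum 33, leaving 2 seats).
Remainders in descending order: East 0.869, West 0.732, South 0.221, North 0.178.
Largest remainders: East, West receive the extra seats.

North 5; South 9; East 15; West 6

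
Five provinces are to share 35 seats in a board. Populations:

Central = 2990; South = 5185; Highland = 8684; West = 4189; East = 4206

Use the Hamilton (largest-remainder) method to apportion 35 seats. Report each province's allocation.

Central 4; South 7; Highland 12; West 6; East 6

Total 25254; standard divisor 25254/35 ≈ 721.543.
Standard quotas: Central 4.1439, South 7.1860, Highland 12.0353, West 5.8056, East 5.8292.
Lower quotas: Central 4, South 7, Highland 12, West 5, East 5 (sum 33, leaving 2 seats).
Remainders in descending order: East 0.8292, West 0.8056, South 0.1860, Central 0.1439, Highland 0.0353.
Largest remainders: East, West receive the extra seats.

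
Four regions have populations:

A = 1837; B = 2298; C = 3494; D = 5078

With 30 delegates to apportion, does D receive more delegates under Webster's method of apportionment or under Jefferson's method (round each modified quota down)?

Jefferson

Webster: A 4, B 6, C 8, D 12.
Jefferson: A 4, B 5, C 8, D 13.
D gets 12 under Webster and 13 under Jefferson.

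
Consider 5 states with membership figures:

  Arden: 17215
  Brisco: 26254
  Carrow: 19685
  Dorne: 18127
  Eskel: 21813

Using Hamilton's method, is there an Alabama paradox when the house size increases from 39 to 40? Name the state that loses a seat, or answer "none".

At 39 seats: Arden 7, Brisco 10, Carrow 7, Dorne 7, Eskel 8.
At 40 seats: Arden 7, Brisco 10, Carrow 8, Dorne 7, Eskel 8.
No state's allocation decreased.

none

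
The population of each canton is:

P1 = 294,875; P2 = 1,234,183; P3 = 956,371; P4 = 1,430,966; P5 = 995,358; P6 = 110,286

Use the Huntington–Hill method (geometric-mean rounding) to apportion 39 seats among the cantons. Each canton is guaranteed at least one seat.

P1: 2; P2: 10; P3: 7; P4: 11; P5: 8; P6: 1

With divisor 128947: modified quotas P1 2.287, P2 9.571, P3 7.417, P4 11.097, P5 7.719, P6 0.855.
Geometric-mean thresholds: P1 √(2·3)=2.449, P2 √(9·10)=9.487, P3 √(7·8)=7.483, P4 √(11·12)=11.489, P5 √(7·8)=7.483, P6 (min 1).
Each quota rounded against its threshold gives P1 2, P2 10, P3 7, P4 11, P5 8, P6 1 (total 39).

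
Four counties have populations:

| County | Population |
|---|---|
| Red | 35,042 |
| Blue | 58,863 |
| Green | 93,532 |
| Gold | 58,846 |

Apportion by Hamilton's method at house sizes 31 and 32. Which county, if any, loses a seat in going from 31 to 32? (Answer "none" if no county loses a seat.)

At 31 seats: Red 5, Blue 7, Green 12, Gold 7.
At 32 seats: Red 4, Blue 8, Green 12, Gold 8.
Red drops from 5 to 4.

Red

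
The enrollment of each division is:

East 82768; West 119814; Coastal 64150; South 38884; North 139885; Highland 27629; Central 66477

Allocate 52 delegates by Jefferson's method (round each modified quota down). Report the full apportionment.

East=8, West=12, Coastal=6, South=4, North=14, Highland=2, Central=6

Standard divisor 539607/52 ≈ 10377.058; standard quotas: East 7.976, West 11.546, Coastal 6.182, South 3.747, North 13.480, Highland 2.663, Central 6.406.
Rounding down gives 7, 11, 6, 3, 13, 2, 6 = 48 seats, so the divisor must be adjusted.
With modified divisor 9600: modified quotas East 8.622, West 12.481, Coastal 6.682, South 4.050, North 14.571, Highland 2.878, Central 6.925.
Rounding down: East 8, West 12, Coastal 6, South 4, North 14, Highland 2, Central 6 (total 52).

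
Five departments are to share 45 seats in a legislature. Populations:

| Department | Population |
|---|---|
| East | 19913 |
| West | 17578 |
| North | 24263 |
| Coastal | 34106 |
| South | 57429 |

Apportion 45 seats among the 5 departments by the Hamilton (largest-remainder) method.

East=6, West=5, North=7, Coastal=10, South=17

Total 153289; standard divisor 153289/45 ≈ 3406.422.
Standard quotas: East 5.8457, West 5.1603, North 7.1227, Coastal 10.0123, South 16.8590.
Lower quotas: East 5, West 5, North 7, Coastal 10, South 16 (sum 43, leaving 2 seats).
Remainders in descending order: South 0.8590, East 0.8457, West 0.1603, North 0.1227, Coastal 0.0123.
Largest remainders: South, East receive the extra seats.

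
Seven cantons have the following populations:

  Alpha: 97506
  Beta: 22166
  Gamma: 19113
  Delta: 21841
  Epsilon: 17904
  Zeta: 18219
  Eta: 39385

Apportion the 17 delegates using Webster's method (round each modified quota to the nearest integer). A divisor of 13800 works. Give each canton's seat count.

Alpha: 7, Beta: 2, Gamma: 1, Delta: 2, Epsilon: 1, Zeta: 1, Eta: 3

With modified divisor 13800: modified quotas Alpha 7.066, Beta 1.606, Gamma 1.385, Delta 1.583, Epsilon 1.297, Zeta 1.320, Eta 2.854.
Rounding to the nearest integer: Alpha 7, Beta 2, Gamma 1, Delta 2, Epsilon 1, Zeta 1, Eta 3 (total 17).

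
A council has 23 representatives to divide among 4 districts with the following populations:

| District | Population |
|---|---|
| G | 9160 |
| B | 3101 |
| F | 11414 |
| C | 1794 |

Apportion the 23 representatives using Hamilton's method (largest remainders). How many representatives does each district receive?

G 8; B 3; F 10; C 2

Standard divisor: 25469 ÷ 23 ≈ 1107.348.
Standard quotas: G 8.2720, B 2.8004, F 10.3075, C 1.6201.
Lower quotas: G 8, B 2, F 10, C 1 (sum 21, leaving 2 seats).
Remainders in descending order: B 0.8004, C 0.6201, F 0.3075, G 0.2720.
Largest remainders: B, C receive the extra seats.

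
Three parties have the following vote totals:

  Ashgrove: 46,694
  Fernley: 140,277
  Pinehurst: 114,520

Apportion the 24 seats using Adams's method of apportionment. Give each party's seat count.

Standard divisor 301491/24 ≈ 12562.125; standard quotas: Ashgrove 3.717, Fernley 11.167, Pinehurst 9.116.
Rounding up gives 4, 12, 10 = 26 seats, so the divisor must be adjusted.
With modified divisor 13400: modified quotas Ashgrove 3.485, Fernley 10.468, Pinehurst 8.546.
Rounding up: Ashgrove 4, Fernley 11, Pinehurst 9 (total 24).

Ashgrove 4, Fernley 11, Pinehurst 9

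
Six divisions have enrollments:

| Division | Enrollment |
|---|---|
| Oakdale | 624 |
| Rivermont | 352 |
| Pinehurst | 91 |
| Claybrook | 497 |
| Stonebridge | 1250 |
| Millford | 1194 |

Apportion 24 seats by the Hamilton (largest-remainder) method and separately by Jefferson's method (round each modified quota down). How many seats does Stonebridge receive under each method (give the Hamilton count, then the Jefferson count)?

7 and 8

Hamilton: Oakdale 4, Rivermont 2, Pinehurst 1, Claybrook 3, Stonebridge 7, Millford 7.
Jefferson: Oakdale 4, Rivermont 2, Pinehurst 0, Claybrook 3, Stonebridge 8, Millford 7.
Stonebridge gets 7 under Hamilton and 8 under Jefferson.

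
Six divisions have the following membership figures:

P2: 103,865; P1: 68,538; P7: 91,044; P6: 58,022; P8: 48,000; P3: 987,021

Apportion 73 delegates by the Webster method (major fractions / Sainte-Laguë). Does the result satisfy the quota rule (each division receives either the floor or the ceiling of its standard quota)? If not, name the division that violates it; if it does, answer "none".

P3

Standard quotas: P2 5.590, P1 3.688, P7 4.900, P6 3.122, P8 2.583, P3 53.117.
Webster allocation: P2 6, P1 4, P7 5, P6 3, P8 3, P3 52.
P3 has quota 53.117 (lower 53, upper 54) but receives 52 — outside the quota interval.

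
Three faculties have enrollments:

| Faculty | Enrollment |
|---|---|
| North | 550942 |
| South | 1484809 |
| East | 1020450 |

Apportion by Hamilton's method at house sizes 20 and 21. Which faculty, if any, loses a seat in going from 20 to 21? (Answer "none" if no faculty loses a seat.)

At 20 seats: North 3, South 10, East 7.
At 21 seats: North 4, South 10, East 7.
No faculty's allocation decreased.

none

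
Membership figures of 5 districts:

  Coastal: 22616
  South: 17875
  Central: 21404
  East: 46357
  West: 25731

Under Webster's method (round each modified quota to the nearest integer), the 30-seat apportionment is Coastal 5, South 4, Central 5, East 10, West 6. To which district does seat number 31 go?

East

Priority for the next seat is population ÷ (current seats + 0.5).
Priorities: Coastal 4112.000, South 3972.222, Central 3891.636, East 4414.952, West 3958.615.
Highest priority: East.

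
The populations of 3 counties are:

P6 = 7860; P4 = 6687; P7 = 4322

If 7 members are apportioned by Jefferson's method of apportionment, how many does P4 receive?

3

Standard divisor 18869/7 ≈ 2695.571; standard quotas: P6 2.916, P4 2.481, P7 1.603.
Rounding down gives 2, 2, 1 = 5 seats, so the divisor must be adjusted.
With modified divisor 2200: modified quotas P6 3.573, P4 3.040, P7 1.965.
Rounding down: P6 3, P4 3, P7 1 (total 7).
P4 receives 3.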